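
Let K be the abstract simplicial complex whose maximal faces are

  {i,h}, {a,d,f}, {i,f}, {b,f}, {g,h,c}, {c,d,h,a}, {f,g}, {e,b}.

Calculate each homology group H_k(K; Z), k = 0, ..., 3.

K has 9 vertices, 15 edges, 6 triangles, 1 3-simplex.
rank ∂_0 = 0, rank ∂_1 = 8 ⇒ b_0 = 9 − 0 − 8 = 1; all invariant factors of ∂_1 are 1 so no torsion. So H_0 = Z.
rank ∂_1 = 8, rank ∂_2 = 5 ⇒ b_1 = 15 − 8 − 5 = 2; all invariant factors of ∂_2 are 1 so no torsion. So H_1 = Z^2.
rank ∂_2 = 5, rank ∂_3 = 1 ⇒ b_2 = 6 − 5 − 1 = 0; all invariant factors of ∂_3 are 1 so no torsion. So H_2 = 0.
rank ∂_3 = 1, rank ∂_4 = 0 ⇒ b_3 = 1 − 1 − 0 = 0. So H_3 = 0.

H_0 = Z,  H_1 = Z^2,  H_2 = 0,  H_3 = 0.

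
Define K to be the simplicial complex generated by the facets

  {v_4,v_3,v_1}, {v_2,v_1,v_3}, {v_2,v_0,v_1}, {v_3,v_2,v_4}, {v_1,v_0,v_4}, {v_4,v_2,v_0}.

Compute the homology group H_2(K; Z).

H_2 = Z.

We work with the vertex ordering v_0 < v_1 < v_2 < v_3 < v_4. The simplices of K, each written with vertices in increasing order, are:

  0-simplices (5): [v_0], [v_1], [v_2], [v_3], [v_4]
  1-simplices (9): [v_0,v_1], [v_0,v_2], [v_0,v_4], [v_1,v_2], [v_1,v_3], [v_1,v_4], [v_2,v_3], [v_2,v_4], [v_3,v_4]
  2-simplices (6): [v_0,v_1,v_2], [v_0,v_1,v_4], [v_0,v_2,v_4], [v_1,v_2,v_3], [v_1,v_3,v_4], [v_2,v_3,v_4]

so the chain groups are C_0 ≅ Z^5, C_1 ≅ Z^9, C_2 ≅ Z^6.

Boundary ∂_1: C_1 → C_0 sends each edge [p,q] (with p < q) to q − p. For instance
  ∂[v_1,v_3] = [v_3] − [v_1].
The 5×9 boundary matrix has rank 4 and Smith normal form diag(1,1,1,1).

∂_2: C_2 → C_1 maps a triangle to the signed sum of its edges. For instance
  ∂[v_1,v_2,v_3] = [v_2,v_3] − [v_1,v_3] + [v_1,v_2],
  ∂[v_1,v_3,v_4] = [v_3,v_4] − [v_1,v_4] + [v_1,v_3].
As a 9×6 matrix over Z this has rank 5, with invariant factors (1,1,1,1,1).

Now H_k = ker ∂_k / im ∂_{k+1}, so:

  H_2: rank ker ∂_2 − rank ∂_3 = (6 − 5) − 0 = 1, and there is no ∂_3, so H_2 ≅ Z.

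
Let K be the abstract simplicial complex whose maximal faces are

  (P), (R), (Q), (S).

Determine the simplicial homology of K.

We work with the vertex ordering P < Q < R < S. The simplices of K, each written with vertices in increasing order, are:

  0-simplices (4): P, Q, R, S

so the chain groups are C_0 ≅ Z^4.

Computing H_k = (kernel of ∂_k) / (image of ∂_{k+1}):

  H_0: rank C_0 − rank ∂_1 = 4 − 0 = 4, and there is no ∂_1, so H_0 = Z^4.

H_0 ≅ Z^4.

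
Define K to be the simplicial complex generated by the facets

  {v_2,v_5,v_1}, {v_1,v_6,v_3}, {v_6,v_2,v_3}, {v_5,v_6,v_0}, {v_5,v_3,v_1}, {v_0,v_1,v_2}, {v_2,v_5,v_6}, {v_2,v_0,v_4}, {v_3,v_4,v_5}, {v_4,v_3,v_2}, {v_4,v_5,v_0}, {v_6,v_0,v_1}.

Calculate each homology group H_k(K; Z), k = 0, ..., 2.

H_0 = Z,  H_1 = Z/2Z,  H_2 = 0.

Fix the vertex order v_0 < v_1 < v_2 < v_3 < v_4 < v_5 < v_6 and write every simplex with vertices in increasing order. Then dim K = 2 and the simplices of K are:

  0-simplices (7): [v_0], [v_1], [v_2], [v_3], [v_4], [v_5], [v_6]
  1-simplices (18): (18 of them)
  2-simplices (12): (12 of them)

so the chain groups are C_0 ≅ Z^7, C_1 ≅ Z^18, C_2 ≅ Z^12.

∂_1: C_1 → C_0 maps an edge to its endpoints' difference, ∂[p,q] = q − p. For instance
  ∂[v_5,v_6] = [v_6] − [v_5].
The resulting 7×18 matrix has rank 6, and its Smith normal form has invariant factors (1,1,1,1,1,1).

∂_2: C_2 → C_1 acts by ∂[p,q,r] = [q,r] − [p,r] + [p,q]. For instance
  ∂[v_1,v_3,v_6] = [v_3,v_6] − [v_1,v_6] + [v_1,v_3],
  ∂[v_3,v_4,v_5] = [v_4,v_5] − [v_3,v_5] + [v_3,v_4].
This gives a 18×12 integer matrix of rank 12; reducing to Smith normal form yields diagonal entries (1,1,1,1,1,1,1,1,1,1,1,2).

Reading off H_k = ker ∂_k / im ∂_{k+1}:

  H_0: rank C_0 − rank ∂_1 = 7 − 6 = 1, and the invariant factors of ∂_1 are all 1, so H_0 ≅ Z.
  H_1: rank ker ∂_1 − rank ∂_2 = (18 − 6) − 12 = 0, and ∂_2 has invariant factor 2 > 1, so H_1 ≅ Z/2Z.
  H_2: rank ker ∂_2 − rank ∂_3 = (12 − 12) − 0 = 0, and there is no ∂_3, so H_2 ≅ 0.

(K is a triangulation of the real projective plane RP^2.)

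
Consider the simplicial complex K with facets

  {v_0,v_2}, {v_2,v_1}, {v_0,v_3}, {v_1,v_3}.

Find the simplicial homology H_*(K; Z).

Order the vertices as v_0 < v_1 < v_2 < v_3. Listing each simplex with vertices in this order, K has dimension 1 with simplices:

  0-simplices (4): [v_0], [v_1], [v_2], [v_3]
  1-simplices (4): [v_0,v_2], [v_0,v_3], [v_1,v_2], [v_1,v_3]

so the chain groups are C_0 ≅ Z^4, C_1 ≅ Z^4.

Boundary ∂_1: C_1 → C_0 is given by ∂[p,q] = [q] − [p]. For instance
  ∂[v_0,v_3] = [v_3] − [v_0].
This gives a 4×4 integer matrix of rank 3; reducing to Smith normal form yields diagonal entries (1,1,1).

Computing H_k = (kernel of ∂_k) / (image of ∂_{k+1}):

  H_0: rank C_0 − rank ∂_1 = 4 − 3 = 1, and the invariant factors of ∂_1 are all 1, so H_0 = Z.
  H_1: rank ker ∂_1 − rank ∂_2 = (4 − 3) − 0 = 1, and there is no ∂_2, so H_1 = Z.

As a check, the Euler characteristic is 4 − 4 = 0, which agrees with 1 − 1 = 0.

H_0 ≅ Z,  H_1 ≅ Z.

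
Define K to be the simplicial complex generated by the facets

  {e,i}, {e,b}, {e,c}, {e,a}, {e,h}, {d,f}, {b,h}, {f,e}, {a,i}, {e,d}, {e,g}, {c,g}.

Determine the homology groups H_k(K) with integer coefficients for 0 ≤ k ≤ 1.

Take the total order a < b < c < d < e < f < g < h < i on the vertex set. Then K (dimension 1) consists of the simplices:

  0-simplices (9): a, b, c, d, e, f, g, h, i
  1-simplices (12): ae, ai, be, bh, ce, cg, de, df, ef, eg, eh, ei

so the chain groups are C_0 ≅ Z^9, C_1 ≅ Z^12.

Boundary ∂_1: C_1 → C_0 is given by ∂[p,q] = [q] − [p]. For instance
  ∂be = e − b.
This gives a 9×12 integer matrix of rank 8; reducing to Smith normal form yields diagonal entries (1,1,1,1,1,1,1,1).

From H_k ≅ ker(∂_k) / im(∂_{k+1}) we obtain:

  H_0: rank C_0 − rank ∂_1 = 9 − 8 = 1, and the invariant factors of ∂_1 are all 1, so H_0 = Z.
  H_1: rank ker ∂_1 − rank ∂_2 = (12 − 8) − 0 = 4, and there is no ∂_2, so H_1 = Z^4.

(K is a triangulation of a wedge of 4 circles.)

H_0 ≅ Z,  H_1 ≅ Z^4.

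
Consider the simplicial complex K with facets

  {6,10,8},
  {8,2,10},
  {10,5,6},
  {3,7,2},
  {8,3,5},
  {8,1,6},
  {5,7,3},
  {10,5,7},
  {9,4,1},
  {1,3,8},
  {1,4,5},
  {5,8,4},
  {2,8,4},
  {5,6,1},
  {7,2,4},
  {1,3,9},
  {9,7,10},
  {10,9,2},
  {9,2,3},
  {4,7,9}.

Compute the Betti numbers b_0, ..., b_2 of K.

b_0 = 1, b_1 = 1, b_2 = 0.

K has 10 vertices, 30 edges, 20 triangles.
rank ∂_0 = 0, rank ∂_1 = 9 ⇒ b_0 = 10 − 0 − 9 = 1; all invariant factors of ∂_1 are 1 so no torsion. So H_0 ≅ Z.
rank ∂_1 = 9, rank ∂_2 = 20 ⇒ b_1 = 30 − 9 − 20 = 1; ∂_2 has invariant factor(s) [2] giving torsion. So H_1 ≅ Z ⊕ Z/2.
rank ∂_2 = 20, rank ∂_3 = 0 ⇒ b_2 = 20 − 20 − 0 = 0. So H_2 ≅ 0.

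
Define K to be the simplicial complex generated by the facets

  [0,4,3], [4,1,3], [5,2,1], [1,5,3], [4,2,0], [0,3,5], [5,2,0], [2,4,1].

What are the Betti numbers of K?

Fix the vertex order 0 < 1 < 2 < 3 < 4 < 5 and write every simplex with vertices in increasing order. Then dim K = 2 and the simplices of K are:

  0-simplices (6): [0], [1], [2], [3], [4], [5]
  1-simplices (12): [0,2], [0,3], [0,4], [0,5], [1,2], [1,3], [1,4], [1,5], [2,4], [2,5], [3,4], [3,5]
  2-simplices (8): [0,2,4], [0,2,5], [0,3,4], [0,3,5], [1,2,4], [1,2,5], [1,3,4], [1,3,5]

giving chain groups C_0 ≅ Z^6, C_1 ≅ Z^12, C_2 ≅ Z^8.

∂_1: C_1 → C_0 is given by ∂[p,q] = [q] − [p]. For instance
  ∂[0,4] = [4] − [0].
As a 6×12 matrix over Z this has rank 5, with invariant factors (1,1,1,1,1).

∂_2: C_2 → C_1 sends each 2-simplex [p,q,r] to [q,r] − [p,r] + [p,q]. For instance
  ∂[1,3,5] = [3,5] − [1,5] + [1,3],
  ∂[0,2,5] = [2,5] − [0,5] + [0,2].
The 12×8 boundary matrix has rank 7 and Smith normal form diag(1,1,1,1,1,1,1).

Computing H_k = (kernel of ∂_k) / (image of ∂_{k+1}):

  H_0: rank C_0 − rank ∂_1 = 6 − 5 = 1, and the invariant factors of ∂_1 are all 1, so H_0 = Z.
  H_1: rank ker ∂_1 − rank ∂_2 = (12 − 5) − 7 = 0, and the invariant factors of ∂_2 are all 1, so H_1 = 0.
  H_2: rank ker ∂_2 − rank ∂_3 = (8 − 7) − 0 = 1, and there is no ∂_3, so H_2 = Z.

As a check, the Euler characteristic is 6 − 12 + 8 = 2, which agrees with 1 − 0 + 1 = 2.

Hence the Betti numbers are b_0 = 1, b_1 = 0, b_2 = 1.

b_0 = 1, b_1 = 0, b_2 = 1.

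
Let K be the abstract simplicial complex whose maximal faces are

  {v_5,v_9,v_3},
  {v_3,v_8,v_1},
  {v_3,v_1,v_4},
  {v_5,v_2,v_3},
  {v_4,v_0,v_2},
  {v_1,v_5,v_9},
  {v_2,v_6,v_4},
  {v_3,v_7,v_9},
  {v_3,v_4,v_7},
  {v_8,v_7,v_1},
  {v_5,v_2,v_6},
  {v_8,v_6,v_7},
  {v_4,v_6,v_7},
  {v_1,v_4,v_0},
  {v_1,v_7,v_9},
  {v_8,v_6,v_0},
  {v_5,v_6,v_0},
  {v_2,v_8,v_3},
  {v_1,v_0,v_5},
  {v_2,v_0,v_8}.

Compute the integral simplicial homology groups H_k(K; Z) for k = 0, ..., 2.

H_0 = Z,  H_1 = Z ⊕ Z/2,  H_2 = 0.

Fix the vertex order v_0 < v_1 < v_2 < v_3 < v_4 < v_5 < v_6 < v_7 < v_8 < v_9 and write every simplex with vertices in increasing order. Then dim K = 2 and the simplices of K are:

  0-simplices (10): [v_0], [v_1], [v_2], [v_3], [v_4], [v_5], [v_6], [v_7], [v_8], [v_9]
  1-simplices (30): (30 of them)
  2-simplices (20): (20 of them)

so the chain groups are C_0 ≅ Z^10, C_1 ≅ Z^30, C_2 ≅ Z^20.

∂_1: C_1 → C_0 sends each edge [p,q] (with p < q) to q − p. For instance
  ∂[v_2,v_6] = [v_6] − [v_2].
This gives a 10×30 integer matrix of rank 9; reducing to Smith normal form yields diagonal entries (1,1,1,1,1,1,1,1,1).

Boundary ∂_2: C_2 → C_1 acts by ∂[p,q,r] = [q,r] − [p,r] + [p,q]. For instance
  ∂[v_3,v_4,v_7] = [v_4,v_7] − [v_3,v_7] + [v_3,v_4],
  ∂[v_0,v_2,v_4] = [v_2,v_4] − [v_0,v_4] + [v_0,v_2].
This gives a 30×20 integer matrix of rank 20; reducing to Smith normal form yields diagonal entries (1,1,1,1,1,1,1,1,1,1,1,1,1,1,1,1,1,1,1,2).

From H_k ≅ ker(∂_k) / im(∂_{k+1}) we obtain:

  H_0: rank C_0 − rank ∂_1 = 10 − 9 = 1, and the invariant factors of ∂_1 are all 1, so H_0 ≅ Z.
  H_1: rank ker ∂_1 − rank ∂_2 = (30 − 9) − 20 = 1, and ∂_2 has invariant factor 2 > 1, so H_1 ≅ Z ⊕ Z/2.
  H_2: rank ker ∂_2 − rank ∂_3 = (20 − 20) − 0 = 0, and there is no ∂_3, so H_2 ≅ 0.

As a check, the Euler characteristic is 10 − 30 + 20 = 0, which agrees with 1 − 1 + 0 = 0.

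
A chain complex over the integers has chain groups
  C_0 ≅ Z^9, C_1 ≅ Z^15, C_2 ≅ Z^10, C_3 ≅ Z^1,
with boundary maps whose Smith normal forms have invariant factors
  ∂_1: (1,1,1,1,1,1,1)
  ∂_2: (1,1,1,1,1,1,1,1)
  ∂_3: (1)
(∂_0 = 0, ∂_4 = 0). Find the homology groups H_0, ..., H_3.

H_0 = Z^2,  H_1 = 0,  H_2 = Z,  H_3 = 0.

H_0: b_0 = 9 − 0 − 7 = 2; torsion from ∂_1 factors > 1: none. So H_0 = Z^2.
H_1: b_1 = 15 − 7 − 8 = 0; torsion from ∂_2 factors > 1: none. So H_1 = 0.
H_2: b_2 = 10 − 8 − 1 = 1; torsion from ∂_3 factors > 1: none. So H_2 = Z.
H_3: b_3 = 1 − 1 − 0 = 0; torsion from ∂_4 factors > 1: none. So H_3 = 0.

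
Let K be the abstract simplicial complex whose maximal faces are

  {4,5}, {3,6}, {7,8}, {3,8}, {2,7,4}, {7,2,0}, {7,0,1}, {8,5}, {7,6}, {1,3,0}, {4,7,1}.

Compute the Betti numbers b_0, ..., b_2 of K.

Fix the vertex order 0 < 1 < 2 < 3 < 4 < 5 < 6 < 7 < 8 and write every simplex with vertices in increasing order. Then dim K = 2 and the simplices of K are:

  0-simplices (9): [0], [1], [2], [3], [4], [5], [6], [7], [8]
  1-simplices (16): [0,1], [0,2], [0,3], [0,7], [1,3], [1,4], [1,7], [2,4], [2,7], [3,6], [3,8], [4,5], [4,7], [5,8], [6,7], [7,8]
  2-simplices (5): [0,1,3], [0,1,7], [0,2,7], [1,4,7], [2,4,7]

so the chain groups are C_0 ≅ Z^9, C_1 ≅ Z^16, C_2 ≅ Z^5.

∂_1: C_1 → C_0 maps an edge to its endpoints' difference, ∂[p,q] = q − p. For instance
  ∂[6,7] = [7] − [6].
As a 9×16 matrix over Z this has rank 8, with invariant factors (1,1,1,1,1,1,1,1).

The boundary map ∂_2: C_2 → C_1 acts by ∂[p,q,r] = [q,r] − [p,r] + [p,q]. For instance
  ∂[0,1,3] = [1,3] − [0,3] + [0,1],
  ∂[0,2,7] = [2,7] − [0,7] + [0,2].
The 16×5 boundary matrix has rank 5 and Smith normal form diag(1,1,1,1,1).

Now H_k = ker ∂_k / im ∂_{k+1}, so:

  H_0: rank C_0 − rank ∂_1 = 9 − 8 = 1, and the invariant factors of ∂_1 are all 1, so H_0 ≅ Z.
  H_1: rank ker ∂_1 − rank ∂_2 = (16 − 8) − 5 = 3, and the invariant factors of ∂_2 are all 1, so H_1 ≅ Z^3.
  H_2: rank ker ∂_2 − rank ∂_3 = (5 − 5) − 0 = 0, and there is no ∂_3, so H_2 ≅ 0.

Hence the Betti numbers are b_0 = 1, b_1 = 3, b_2 = 0.

b_0 = 1, b_1 = 3, b_2 = 0.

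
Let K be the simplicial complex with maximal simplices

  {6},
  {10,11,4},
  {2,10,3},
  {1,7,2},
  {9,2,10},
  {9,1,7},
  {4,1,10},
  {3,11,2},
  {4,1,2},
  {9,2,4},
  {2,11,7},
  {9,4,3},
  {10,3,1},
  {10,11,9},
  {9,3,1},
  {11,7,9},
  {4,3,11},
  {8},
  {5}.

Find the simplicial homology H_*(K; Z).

H_0 ≅ Z^4,  H_1 ≅ Z^2,  H_2 ≅ Z.

Take the total order 1 < 2 < 3 < 4 < 5 < 6 < 7 < 8 < 9 < 10 < 11 on the vertex set. Then K (dimension 2) consists of the simplices:

  0-simplices (11): [1], [2], [3], [4], [5], [6], [7], [8], [9], [10], [11]
  1-simplices (24): (24 of them)
  2-simplices (16): [1,2,4], [1,2,7], [1,3,9], [1,3,10], [1,4,10], [1,7,9], [2,3,10], [2,3,11], [2,4,9], [2,7,11], [2,9,10], [3,4,9], [3,4,11], [4,10,11], [7,9,11], [9,10,11]

Hence C_0 ≅ Z^11, C_1 ≅ Z^24, C_2 ≅ Z^16.

∂_1: C_1 → C_0 is given by ∂[p,q] = [q] − [p].
This gives a 11×24 integer matrix of rank 7; reducing to Smith normal form yields diagonal entries (1,1,1,1,1,1,1).

The boundary map ∂_2: C_2 → C_1 acts by ∂[p,q,r] = [q,r] − [p,r] + [p,q]. For instance
  ∂[2,3,10] = [3,10] − [2,10] + [2,3],
  ∂[1,2,7] = [2,7] − [1,7] + [1,2].
As a 24×16 matrix over Z this has rank 15, with invariant factors (1,1,1,1,1,1,1,1,1,1,1,1,1,1,1).

Reading off H_k = ker ∂_k / im ∂_{k+1}:

  H_0: rank C_0 − rank ∂_1 = 11 − 7 = 4, and the invariant factors of ∂_1 are all 1, so H_0 = Z^4.
  H_1: rank ker ∂_1 − rank ∂_2 = (24 − 7) − 15 = 2, and the invariant factors of ∂_2 are all 1, so H_1 = Z^2.
  H_2: rank ker ∂_2 − rank ∂_3 = (16 − 15) − 0 = 1, and there is no ∂_3, so H_2 = Z.

As a check, the Euler characteristic is 11 − 24 + 16 = 3, which agrees with 4 − 2 + 1 = 3.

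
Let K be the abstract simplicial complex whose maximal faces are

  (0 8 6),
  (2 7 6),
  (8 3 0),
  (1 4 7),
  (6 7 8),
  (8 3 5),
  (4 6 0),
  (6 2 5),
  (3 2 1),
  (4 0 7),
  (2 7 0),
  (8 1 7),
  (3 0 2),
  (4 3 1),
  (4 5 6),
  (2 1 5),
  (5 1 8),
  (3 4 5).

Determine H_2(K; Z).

H_2 ≅ 0.

Take the total order 0 < 1 < 2 < 3 < 4 < 5 < 6 < 7 < 8 on the vertex set. Then K (dimension 2) consists of the simplices:

  0-simplices (9): [0], [1], [2], [3], [4], [5], [6], [7], [8]
  1-simplices (27): (27 of them)
  2-simplices (18): [0,2,3], [0,2,7], [0,3,8], [0,4,6], [0,4,7], [0,6,8], [1,2,3], [1,2,5], [1,3,4], [1,4,7], [1,5,8], [1,7,8], [2,5,6], [2,6,7], [3,4,5], [3,5,8], [4,5,6], [6,7,8]

giving chain groups C_0 ≅ Z^9, C_1 ≅ Z^27, C_2 ≅ Z^18.

Boundary ∂_1: C_1 → C_0 sends each edge [p,q] (with p < q) to q − p.
The 9×27 boundary matrix has rank 8 and Smith normal form diag(1,1,1,1,1,1,1,1).

The boundary map ∂_2: C_2 → C_1 maps a triangle to the signed sum of its edges. For instance
  ∂[1,2,3] = [2,3] − [1,3] + [1,2],
  ∂[6,7,8] = [7,8] − [6,8] + [6,7].
The 27×18 boundary matrix has rank 18 and Smith normal form diag(1,1,1,1,1,1,1,1,1,1,1,1,1,1,1,1,1,2).

Now H_k = ker ∂_k / im ∂_{k+1}, so:

  H_2: rank ker ∂_2 − rank ∂_3 = (18 − 18) − 0 = 0, and there is no ∂_3, so H_2 = 0.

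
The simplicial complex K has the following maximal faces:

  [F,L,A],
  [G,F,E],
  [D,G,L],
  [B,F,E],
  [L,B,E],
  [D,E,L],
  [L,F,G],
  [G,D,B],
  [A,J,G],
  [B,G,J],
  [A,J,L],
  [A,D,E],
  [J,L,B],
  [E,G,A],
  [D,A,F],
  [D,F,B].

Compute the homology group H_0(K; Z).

H_0 ≅ Z.

Take the total order A < B < D < E < F < G < J < L on the vertex set. Then K (dimension 2) consists of the simplices:

  0-simplices (8): A, B, D, E, F, G, J, L
  1-simplices (24): AD, AE, AF, AG, AJ, AL, BD, BE, BF, BG, BJ, BL, DE, DF, DG, DL, EF, EG, EL, FG, FL, GJ, GL, JL
  2-simplices (16): ADE, ADF, AEG, AFL, AGJ, AJL, BDF, BDG, BEF, BEL, BGJ, BJL, DEL, DGL, EFG, FGL

so the chain groups are C_0 ≅ Z^8, C_1 ≅ Z^24, C_2 ≅ Z^16.

∂_1: C_1 → C_0 is given by ∂[p,q] = [q] − [p]. For instance
  ∂EF = F − E.
The resulting 8×24 matrix has rank 7, and its Smith normal form has invariant factors (1,1,1,1,1,1,1).

Boundary ∂_2: C_2 → C_1 acts by ∂[p,q,r] = [q,r] − [p,r] + [p,q]. For instance
  ∂BJL = JL − BL + BJ,
  ∂BEF = EF − BF + BE.
The resulting 24×16 matrix has rank 15, and its Smith normal form has invariant factors (1,1,1,1,1,1,1,1,1,1,1,1,1,1,1).

From H_k ≅ ker(∂_k) / im(∂_{k+1}) we obtain:

  H_0: rank C_0 − rank ∂_1 = 8 − 7 = 1, and the invariant factors of ∂_1 are all 1, so H_0 ≅ Z.

(K is a triangulation of the torus T^2.)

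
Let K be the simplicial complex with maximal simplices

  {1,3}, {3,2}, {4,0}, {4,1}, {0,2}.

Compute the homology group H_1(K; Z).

We work with the vertex ordering 0 < 1 < 2 < 3 < 4. The simplices of K, each written with vertices in increasing order, are:

  0-simplices (5): [0], [1], [2], [3], [4]
  1-simplices (5): [0,2], [0,4], [1,3], [1,4], [2,3]

Hence C_0 ≅ Z^5, C_1 ≅ Z^5.

∂_1: C_1 → C_0 sends each edge [p,q] (with p < q) to q − p. For instance
  ∂[0,4] = [4] − [0].
The resulting 5×5 matrix has rank 4, and its Smith normal form has invariant factors (1,1,1,1).

Computing H_k = (kernel of ∂_k) / (image of ∂_{k+1}):

  H_1: rank ker ∂_1 − rank ∂_2 = (5 − 4) − 0 = 1, and there is no ∂_2, so H_1 = Z.

H_1 ≅ Z.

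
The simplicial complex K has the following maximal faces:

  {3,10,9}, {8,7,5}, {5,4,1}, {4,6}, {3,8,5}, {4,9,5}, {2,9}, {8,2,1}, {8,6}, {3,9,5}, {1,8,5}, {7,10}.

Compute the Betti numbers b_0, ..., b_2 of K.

b_0 = 1, b_1 = 3, b_2 = 0.

Order the vertices as 1 < 2 < 3 < 4 < 5 < 6 < 7 < 8 < 9 < 10. Listing each simplex with vertices in this order, K has dimension 2 with simplices:

  0-simplices (10): [1], [2], [3], [4], [5], [6], [7], [8], [9], [10]
  1-simplices (20): [1,2], [1,4], [1,5], [1,8], [2,8], [2,9], [3,5], [3,8], [3,9], [3,10], [4,5], [4,6], [4,9], [5,7], [5,8], [5,9], [6,8], [7,8], [7,10], [9,10]
  2-simplices (8): [1,2,8], [1,4,5], [1,5,8], [3,5,8], [3,5,9], [3,9,10], [4,5,9], [5,7,8]

giving chain groups C_0 ≅ Z^10, C_1 ≅ Z^20, C_2 ≅ Z^8.

The boundary map ∂_1: C_1 → C_0 maps an edge to its endpoints' difference, ∂[p,q] = q − p. For instance
  ∂[5,9] = [9] − [5].
As a 10×20 matrix over Z this has rank 9, with invariant factors (1,1,1,1,1,1,1,1,1).

Boundary ∂_2: C_2 → C_1 acts by ∂[p,q,r] = [q,r] − [p,r] + [p,q]. For instance
  ∂[1,2,8] = [2,8] − [1,8] + [1,2],
  ∂[1,5,8] = [5,8] − [1,8] + [1,5].
The resulting 20×8 matrix has rank 8, and its Smith normal form has invariant factors (1,1,1,1,1,1,1,1).

From H_k ≅ ker(∂_k) / im(∂_{k+1}) we obtain:

  H_0: rank C_0 − rank ∂_1 = 10 − 9 = 1, and the invariant factors of ∂_1 are all 1, so H_0 = Z.
  H_1: rank ker ∂_1 − rank ∂_2 = (20 − 9) − 8 = 3, and the invariant factors of ∂_2 are all 1, so H_1 = Z^3.
  H_2: rank ker ∂_2 − rank ∂_3 = (8 − 8) − 0 = 0, and there is no ∂_3, so H_2 = 0.

As a check, the Euler characteristic is 10 − 20 + 8 = -2, which agrees with 1 − 3 + 0 = -2.

Hence the Betti numbers are b_0 = 1, b_1 = 3, b_2 = 0.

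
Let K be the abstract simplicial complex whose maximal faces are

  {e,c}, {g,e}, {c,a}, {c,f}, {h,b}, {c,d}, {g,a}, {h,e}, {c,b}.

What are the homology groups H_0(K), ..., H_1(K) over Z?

Fix the vertex order a < b < c < d < e < f < g < h and write every simplex with vertices in increasing order. Then dim K = 1 and the simplices of K are:

  0-simplices (8): a, b, c, d, e, f, g, h
  1-simplices (9): ac, ag, bc, bh, cd, ce, cf, eg, eh

Hence C_0 ≅ Z^8, C_1 ≅ Z^9.

∂_1: C_1 → C_0 sends each edge [p,q] (with p < q) to q − p.
The 8×9 boundary matrix has rank 7 and Smith normal form diag(1,1,1,1,1,1,1).

Computing H_k = (kernel of ∂_k) / (image of ∂_{k+1}):

  H_0: rank C_0 − rank ∂_1 = 8 − 7 = 1, and the invariant factors of ∂_1 are all 1, so H_0 ≅ Z.
  H_1: rank ker ∂_1 − rank ∂_2 = (9 − 7) − 0 = 2, and there is no ∂_2, so H_1 ≅ Z^2.

H_0 ≅ Z,  H_1 ≅ Z^2.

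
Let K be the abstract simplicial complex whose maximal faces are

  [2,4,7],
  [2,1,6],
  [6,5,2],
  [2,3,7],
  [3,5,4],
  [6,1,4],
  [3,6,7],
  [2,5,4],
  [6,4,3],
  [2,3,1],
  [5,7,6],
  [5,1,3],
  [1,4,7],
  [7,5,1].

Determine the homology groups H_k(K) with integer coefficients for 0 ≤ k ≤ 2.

H_0 = Z,  H_1 = Z^2,  H_2 = Z.

K has 7 vertices, 21 edges, 14 triangles.
rank ∂_0 = 0, rank ∂_1 = 6 ⇒ b_0 = 7 − 0 − 6 = 1; all invariant factors of ∂_1 are 1 so no torsion. So H_0 = Z.
rank ∂_1 = 6, rank ∂_2 = 13 ⇒ b_1 = 21 − 6 − 13 = 2; all invariant factors of ∂_2 are 1 so no torsion. So H_1 = Z^2.
rank ∂_2 = 13, rank ∂_3 = 0 ⇒ b_2 = 14 − 13 − 0 = 1. So H_2 = Z.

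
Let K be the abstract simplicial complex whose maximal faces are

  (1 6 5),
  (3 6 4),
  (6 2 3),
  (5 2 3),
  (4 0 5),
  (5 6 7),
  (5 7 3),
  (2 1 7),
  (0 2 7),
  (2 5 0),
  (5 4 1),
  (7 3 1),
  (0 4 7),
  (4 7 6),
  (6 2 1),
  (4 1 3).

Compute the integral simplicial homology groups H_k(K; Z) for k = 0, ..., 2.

We work with the vertex ordering 0 < 1 < 2 < 3 < 4 < 5 < 6 < 7. The simplices of K, each written with vertices in increasing order, are:

  0-simplices (8): [0], [1], [2], [3], [4], [5], [6], [7]
  1-simplices (24): (24 of them)
  2-simplices (16): [0,2,5], [0,2,7], [0,4,5], [0,4,7], [1,2,6], [1,2,7], [1,3,4], [1,3,7], [1,4,5], [1,5,6], [2,3,5], [2,3,6], [3,4,6], [3,5,7], [4,6,7], [5,6,7]

giving chain groups C_0 ≅ Z^8, C_1 ≅ Z^24, C_2 ≅ Z^16.

Boundary ∂_1: C_1 → C_0 sends each edge [p,q] (with p < q) to q − p. For instance
  ∂[1,7] = [7] − [1].
This gives a 8×24 integer matrix of rank 7; reducing to Smith normal form yields diagonal entries (1,1,1,1,1,1,1).

Boundary ∂_2: C_2 → C_1 sends each 2-simplex [p,q,r] to [q,r] − [p,r] + [p,q]. For instance
  ∂[0,2,5] = [2,5] − [0,5] + [0,2],
  ∂[0,2,7] = [2,7] − [0,7] + [0,2].
The resulting 24×16 matrix has rank 15, and its Smith normal form has invariant factors (1,1,1,1,1,1,1,1,1,1,1,1,1,1,1).

Now H_k = ker ∂_k / im ∂_{k+1}, so:

  H_0: rank C_0 − rank ∂_1 = 8 − 7 = 1, and the invariant factors of ∂_1 are all 1, so H_0 = Z.
  H_1: rank ker ∂_1 − rank ∂_2 = (24 − 7) − 15 = 2, and the invariant factors of ∂_2 are all 1, so H_1 = Z^2.
  H_2: rank ker ∂_2 − rank ∂_3 = (16 − 15) − 0 = 1, and there is no ∂_3, so H_2 = Z.

As a check, the Euler characteristic is 8 − 24 + 16 = 0, which agrees with 1 − 2 + 1 = 0.

H_0 ≅ Z,  H_1 ≅ Z^2,  H_2 ≅ Z.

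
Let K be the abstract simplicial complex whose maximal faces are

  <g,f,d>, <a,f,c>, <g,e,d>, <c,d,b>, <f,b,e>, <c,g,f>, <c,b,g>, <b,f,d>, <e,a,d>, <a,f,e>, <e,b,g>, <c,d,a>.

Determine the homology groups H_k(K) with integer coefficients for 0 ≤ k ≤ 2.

Fix the vertex order a < b < c < d < e < f < g and write every simplex with vertices in increasing order. Then dim K = 2 and the simplices of K are:

  0-simplices (7): a, b, c, d, e, f, g
  1-simplices (18): ac, ad, ae, af, bc, bd, be, bf, bg, cd, cf, cg, de, df, dg, ef, eg, fg
  2-simplices (12): acd, acf, ade, aef, bcd, bcg, bdf, bef, beg, cfg, deg, dfg

so the chain groups are C_0 ≅ Z^7, C_1 ≅ Z^18, C_2 ≅ Z^12.

The boundary map ∂_1: C_1 → C_0 sends each edge [p,q] (with p < q) to q − p. For instance
  ∂cf = f − c.
This gives a 7×18 integer matrix of rank 6; reducing to Smith normal form yields diagonal entries (1,1,1,1,1,1).

Boundary ∂_2: C_2 → C_1 maps a triangle to the signed sum of its edges. For instance
  ∂acf = cf − af + ac,
  ∂bdf = df − bf + bd.
The 18×12 boundary matrix has rank 12 and Smith normal form diag(1,1,1,1,1,1,1,1,1,1,1,2).

Reading off H_k = ker ∂_k / im ∂_{k+1}:

  H_0: rank C_0 − rank ∂_1 = 7 − 6 = 1, and the invariant factors of ∂_1 are all 1, so H_0 = Z.
  H_1: rank ker ∂_1 − rank ∂_2 = (18 − 6) − 12 = 0, and ∂_2 has invariant factor 2 > 1, so H_1 = Z/2Z.
  H_2: rank ker ∂_2 − rank ∂_3 = (12 − 12) − 0 = 0, and there is no ∂_3, so H_2 = 0.

As a check, the Euler characteristic is 7 − 18 + 12 = 1, which agrees with 1 − 0 + 0 = 1.
(K is a triangulation of the real projective plane RP^2.)

H_0 = Z,  H_1 = Z/2Z,  H_2 = 0.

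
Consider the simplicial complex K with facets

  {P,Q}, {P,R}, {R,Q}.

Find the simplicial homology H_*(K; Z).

Order the vertices as P < Q < R. Listing each simplex with vertices in this order, K has dimension 1 with simplices:

  0-simplices (3): P, Q, R
  1-simplices (3): PQ, PR, QR

Hence C_0 ≅ Z^3, C_1 ≅ Z^3.

Boundary ∂_1: C_1 → C_0 sends each edge [p,q] (with p < q) to q − p.
The resulting 3×3 matrix has rank 2, and its Smith normal form has invariant factors (1,1).

Now H_k = ker ∂_k / im ∂_{k+1}, so:

  H_0: rank C_0 − rank ∂_1 = 3 − 2 = 1, and the invariant factors of ∂_1 are all 1, so H_0 = Z.
  H_1: rank ker ∂_1 − rank ∂_2 = (3 − 2) − 0 = 1, and there is no ∂_2, so H_1 = Z.

As a check, the Euler characteristic is 3 − 3 = 0, which agrees with 1 − 1 = 0.

H_0 = Z,  H_1 = Z.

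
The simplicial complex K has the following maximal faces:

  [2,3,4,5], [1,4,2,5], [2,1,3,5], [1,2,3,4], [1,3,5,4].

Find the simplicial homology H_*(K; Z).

H_0 ≅ Z,  H_1 = 0,  H_2 = 0,  H_3 ≅ Z.

K has 5 vertices, 10 edges, 10 triangles, 5 3-simplices.
rank ∂_0 = 0, rank ∂_1 = 4 ⇒ b_0 = 5 − 0 − 4 = 1; all invariant factors of ∂_1 are 1 so no torsion. So H_0 = Z.
rank ∂_1 = 4, rank ∂_2 = 6 ⇒ b_1 = 10 − 4 − 6 = 0; all invariant factors of ∂_2 are 1 so no torsion. So H_1 = 0.
rank ∂_2 = 6, rank ∂_3 = 4 ⇒ b_2 = 10 − 6 − 4 = 0; all invariant factors of ∂_3 are 1 so no torsion. So H_2 = 0.
rank ∂_3 = 4, rank ∂_4 = 0 ⇒ b_3 = 5 − 4 − 0 = 1. So H_3 = Z.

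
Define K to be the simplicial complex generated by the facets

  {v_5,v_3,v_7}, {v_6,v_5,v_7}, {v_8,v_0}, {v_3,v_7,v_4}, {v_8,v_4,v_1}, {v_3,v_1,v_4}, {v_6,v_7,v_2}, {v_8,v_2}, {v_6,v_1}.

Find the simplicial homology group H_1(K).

Take the total order v_0 < v_1 < v_2 < v_3 < v_4 < v_5 < v_6 < v_7 < v_8 on the vertex set. Then K (dimension 2) consists of the simplices:

  0-simplices (9): [v_0], [v_1], [v_2], [v_3], [v_4], [v_5], [v_6], [v_7], [v_8]
  1-simplices (16): (16 of them)
  2-simplices (6): [v_1,v_3,v_4], [v_1,v_4,v_8], [v_2,v_6,v_7], [v_3,v_4,v_7], [v_3,v_5,v_7], [v_5,v_6,v_7]

giving chain groups C_0 ≅ Z^9, C_1 ≅ Z^16, C_2 ≅ Z^6.

The boundary map ∂_1: C_1 → C_0 maps an edge to its endpoints' difference, ∂[p,q] = q − p. For instance
  ∂[v_5,v_7] = [v_7] − [v_5].
The 9×16 boundary matrix has rank 8 and Smith normal form diag(1,1,1,1,1,1,1,1).

The boundary map ∂_2: C_2 → C_1 maps a triangle to the signed sum of its edges. For instance
  ∂[v_1,v_3,v_4] = [v_3,v_4] − [v_1,v_4] + [v_1,v_3],
  ∂[v_3,v_4,v_7] = [v_4,v_7] − [v_3,v_7] + [v_3,v_4].
As a 16×6 matrix over Z this has rank 6, with invariant factors (1,1,1,1,1,1).

From H_k ≅ ker(∂_k) / im(∂_{k+1}) we obtain:

  H_1: rank ker ∂_1 − rank ∂_2 = (16 − 8) − 6 = 2, and the invariant factors of ∂_2 are all 1, so H_1 ≅ Z^2.

H_1 = Z^2.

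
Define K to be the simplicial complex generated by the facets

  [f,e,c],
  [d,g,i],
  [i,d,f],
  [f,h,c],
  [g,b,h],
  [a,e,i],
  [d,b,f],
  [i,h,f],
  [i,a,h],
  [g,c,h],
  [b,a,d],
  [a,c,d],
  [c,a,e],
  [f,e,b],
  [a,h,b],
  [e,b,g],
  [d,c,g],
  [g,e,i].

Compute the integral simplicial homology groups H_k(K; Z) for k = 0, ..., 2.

H_0 ≅ Z,  H_1 ≅ Z^2,  H_2 ≅ Z.

Fix the vertex order a < b < c < d < e < f < g < h < i and write every simplex with vertices in increasing order. Then dim K = 2 and the simplices of K are:

  0-simplices (9): a, b, c, d, e, f, g, h, i
  1-simplices (27): ab, ac, ad, ae, ah, ai, bd, be, bf, bg, bh, cd, ce, cf, cg, ch, df, dg, di, ef, eg, ei, fh, fi, gh, gi, hi
  2-simplices (18): abd, abh, acd, ace, aei, ahi, bdf, bef, beg, bgh, cdg, cef, cfh, cgh, dfi, dgi, egi, fhi

giving chain groups C_0 ≅ Z^9, C_1 ≅ Z^27, C_2 ≅ Z^18.

The boundary map ∂_1: C_1 → C_0 sends each edge [p,q] (with p < q) to q − p. For instance
  ∂hi = i − h.
This gives a 9×27 integer matrix of rank 8; reducing to Smith normal form yields diagonal entries (1,1,1,1,1,1,1,1).

∂_2: C_2 → C_1 sends each 2-simplex [p,q,r] to [q,r] − [p,r] + [p,q]. For instance
  ∂acd = cd − ad + ac,
  ∂abh = bh − ah + ab.
This gives a 27×18 integer matrix of rank 17; reducing to Smith normal form yields diagonal entries (1,1,1,1,1,1,1,1,1,1,1,1,1,1,1,1,1).

Reading off H_k = ker ∂_k / im ∂_{k+1}:

  H_0: rank C_0 − rank ∂_1 = 9 − 8 = 1, and the invariant factors of ∂_1 are all 1, so H_0 ≅ Z.
  H_1: rank ker ∂_1 − rank ∂_2 = (27 − 8) − 17 = 2, and the invariant factors of ∂_2 are all 1, so H_1 ≅ Z^2.
  H_2: rank ker ∂_2 − rank ∂_3 = (18 − 17) − 0 = 1, and there is no ∂_3, so H_2 ≅ Z.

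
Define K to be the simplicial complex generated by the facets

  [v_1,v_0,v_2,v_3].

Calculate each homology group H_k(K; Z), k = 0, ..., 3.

Fix the vertex order v_0 < v_1 < v_2 < v_3 and write every simplex with vertices in increasing order. Then dim K = 3 and the simplices of K are:

  0-simplices (4): [v_0], [v_1], [v_2], [v_3]
  1-simplices (6): [v_0,v_1], [v_0,v_2], [v_0,v_3], [v_1,v_2], [v_1,v_3], [v_2,v_3]
  2-simplices (4): [v_0,v_1,v_2], [v_0,v_1,v_3], [v_0,v_2,v_3], [v_1,v_2,v_3]
  3-simplices (1): [v_0,v_1,v_2,v_3]

so the chain groups are C_0 ≅ Z^4, C_1 ≅ Z^6, C_2 ≅ Z^4, C_3 ≅ Z^1.

Boundary ∂_1: C_1 → C_0 sends each edge [p,q] (with p < q) to q − p.
The resulting 4×6 matrix has rank 3, and its Smith normal form has invariant factors (1,1,1).

∂_2: C_2 → C_1 sends each 2-simplex [p,q,r] to [q,r] − [p,r] + [p,q]. For instance
  ∂[v_1,v_2,v_3] = [v_2,v_3] − [v_1,v_3] + [v_1,v_2],
  ∂[v_0,v_1,v_3] = [v_1,v_3] − [v_0,v_3] + [v_0,v_1].
This gives a 6×4 integer matrix of rank 3; reducing to Smith normal form yields diagonal entries (1,1,1).

Boundary ∂_3: C_3 → C_2 sends each 3-simplex σ to the alternating sum Σ_i (−1)^i (σ with its i-th vertex removed). For instance
  ∂[v_0,v_1,v_2,v_3] = [v_1,v_2,v_3] − [v_0,v_2,v_3] + [v_0,v_1,v_3] − [v_0,v_1,v_2].
As a 4×1 matrix over Z this has rank 1, with invariant factors (1).

Now H_k = ker ∂_k / im ∂_{k+1}, so:

  H_0: rank C_0 − rank ∂_1 = 4 − 3 = 1, and the invariant factors of ∂_1 are all 1, so H_0 = Z.
  H_1: rank ker ∂_1 − rank ∂_2 = (6 − 3) − 3 = 0, and the invariant factors of ∂_2 are all 1, so H_1 = 0.
  H_2: rank ker ∂_2 − rank ∂_3 = (4 − 3) − 1 = 0, and the invariant factors of ∂_3 are all 1, so H_2 = 0.
  H_3: rank ker ∂_3 − rank ∂_4 = (1 − 1) − 0 = 0, and there is no ∂_4, so H_3 = 0.

As a check, the Euler characteristic is 4 − 6 + 4 − 1 = 1, which agrees with 1 − 0 + 0 − 0 = 1.

H_0 = Z,  H_1 = 0,  H_2 = 0,  H_3 = 0.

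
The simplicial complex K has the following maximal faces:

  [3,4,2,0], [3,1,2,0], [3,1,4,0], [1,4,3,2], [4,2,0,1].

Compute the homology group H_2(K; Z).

Order the vertices as 0 < 1 < 2 < 3 < 4. Listing each simplex with vertices in this order, K has dimension 3 with simplices:

  0-simplices (5): [0], [1], [2], [3], [4]
  1-simplices (10): [0,1], [0,2], [0,3], [0,4], [1,2], [1,3], [1,4], [2,3], [2,4], [3,4]
  2-simplices (10): [0,1,2], [0,1,3], [0,1,4], [0,2,3], [0,2,4], [0,3,4], [1,2,3], [1,2,4], [1,3,4], [2,3,4]
  3-simplices (5): [0,1,2,3], [0,1,2,4], [0,1,3,4], [0,2,3,4], [1,2,3,4]

giving chain groups C_0 ≅ Z^5, C_1 ≅ Z^10, C_2 ≅ Z^10, C_3 ≅ Z^5.

∂_1: C_1 → C_0 is given by ∂[p,q] = [q] − [p].
This gives a 5×10 integer matrix of rank 4; reducing to Smith normal form yields diagonal entries (1,1,1,1).

Boundary ∂_2: C_2 → C_1 maps a triangle to the signed sum of its edges. For instance
  ∂[2,3,4] = [3,4] − [2,4] + [2,3],
  ∂[0,1,4] = [1,4] − [0,4] + [0,1].
The resulting 10×10 matrix has rank 6, and its Smith normal form has invariant factors (1,1,1,1,1,1).

Boundary ∂_3: C_3 → C_2 sends each 3-simplex σ to the alternating sum Σ_i (−1)^i (σ with its i-th vertex removed). For instance
  ∂[0,2,3,4] = [2,3,4] − [0,3,4] + [0,2,4] − [0,2,3],
  ∂[0,1,2,3] = [1,2,3] − [0,2,3] + [0,1,3] − [0,1,2].
This gives a 10×5 integer matrix of rank 4; reducing to Smith normal form yields diagonal entries (1,1,1,1).

From H_k ≅ ker(∂_k) / im(∂_{k+1}) we obtain:

  H_2: rank ker ∂_2 − rank ∂_3 = (10 − 6) − 4 = 0, and the invariant factors of ∂_3 are all 1, so H_2 ≅ 0.

H_2 ≅ 0.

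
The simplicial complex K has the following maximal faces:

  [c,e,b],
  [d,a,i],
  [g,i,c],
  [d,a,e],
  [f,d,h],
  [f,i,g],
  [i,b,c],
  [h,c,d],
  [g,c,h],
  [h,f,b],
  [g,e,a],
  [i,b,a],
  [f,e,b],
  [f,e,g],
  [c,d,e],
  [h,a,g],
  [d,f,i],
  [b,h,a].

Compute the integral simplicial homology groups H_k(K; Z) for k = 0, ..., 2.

H_0 ≅ Z,  H_1 ≅ Z^2,  H_2 ≅ Z.

Fix the vertex order a < b < c < d < e < f < g < h < i and write every simplex with vertices in increasing order. Then dim K = 2 and the simplices of K are:

  0-simplices (9): a, b, c, d, e, f, g, h, i
  1-simplices (27): ab, ad, ae, ag, ah, ai, bc, be, bf, bh, bi, cd, ce, cg, ch, ci, de, df, dh, di, ef, eg, fg, fh, fi, gh, gi
  2-simplices (18): abh, abi, ade, adi, aeg, agh, bce, bci, bef, bfh, cde, cdh, cgh, cgi, dfh, dfi, efg, fgi

giving chain groups C_0 ≅ Z^9, C_1 ≅ Z^27, C_2 ≅ Z^18.

∂_1: C_1 → C_0 is given by ∂[p,q] = [q] − [p].
The resulting 9×27 matrix has rank 8, and its Smith normal form has invariant factors (1,1,1,1,1,1,1,1).

Boundary ∂_2: C_2 → C_1 acts by ∂[p,q,r] = [q,r] − [p,r] + [p,q]. For instance
  ∂dfi = fi − di + df,
  ∂bci = ci − bi + bc.
The resulting 27×18 matrix has rank 17, and its Smith normal form has invariant factors (1,1,1,1,1,1,1,1,1,1,1,1,1,1,1,1,1).

Reading off H_k = ker ∂_k / im ∂_{k+1}:

  H_0: rank C_0 − rank ∂_1 = 9 − 8 = 1, and the invariant factors of ∂_1 are all 1, so H_0 = Z.
  H_1: rank ker ∂_1 − rank ∂_2 = (27 − 8) − 17 = 2, and the invariant factors of ∂_2 are all 1, so H_1 = Z^2.
  H_2: rank ker ∂_2 − rank ∂_3 = (18 − 17) − 0 = 1, and there is no ∂_3, so H_2 = Z.

(K is a triangulation of the torus T^2.)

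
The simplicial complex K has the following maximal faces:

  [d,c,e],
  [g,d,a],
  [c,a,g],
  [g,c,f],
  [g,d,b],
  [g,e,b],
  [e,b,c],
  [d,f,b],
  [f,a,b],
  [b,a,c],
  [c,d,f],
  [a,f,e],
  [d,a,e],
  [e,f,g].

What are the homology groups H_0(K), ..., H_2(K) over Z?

H_0 = Z,  H_1 = Z^2,  H_2 = Z.

Order the vertices as a < b < c < d < e < f < g. Listing each simplex with vertices in this order, K has dimension 2 with simplices:

  0-simplices (7): a, b, c, d, e, f, g
  1-simplices (21): ab, ac, ad, ae, af, ag, bc, bd, be, bf, bg, cd, ce, cf, cg, de, df, dg, ef, eg, fg
  2-simplices (14): abc, abf, acg, ade, adg, aef, bce, bdf, bdg, beg, cde, cdf, cfg, efg

so the chain groups are C_0 ≅ Z^7, C_1 ≅ Z^21, C_2 ≅ Z^14.

∂_1: C_1 → C_0 maps an edge to its endpoints' difference, ∂[p,q] = q − p.
As a 7×21 matrix over Z this has rank 6, with invariant factors (1,1,1,1,1,1).

∂_2: C_2 → C_1 sends each 2-simplex [p,q,r] to [q,r] − [p,r] + [p,q]. For instance
  ∂acg = cg − ag + ac,
  ∂abc = bc − ac + ab.
As a 21×14 matrix over Z this has rank 13, with invariant factors (1,1,1,1,1,1,1,1,1,1,1,1,1).

Now H_k = ker ∂_k / im ∂_{k+1}, so:

  H_0: rank C_0 − rank ∂_1 = 7 − 6 = 1, and the invariant factors of ∂_1 are all 1, so H_0 ≅ Z.
  H_1: rank ker ∂_1 − rank ∂_2 = (21 − 6) − 13 = 2, and the invariant factors of ∂_2 are all 1, so H_1 ≅ Z^2.
  H_2: rank ker ∂_2 − rank ∂_3 = (14 − 13) − 0 = 1, and there is no ∂_3, so H_2 ≅ Z.

As a check, the Euler characteristic is 7 − 21 + 14 = 0, which agrees with 1 − 2 + 1 = 0.
(K is a triangulation of the torus T^2.)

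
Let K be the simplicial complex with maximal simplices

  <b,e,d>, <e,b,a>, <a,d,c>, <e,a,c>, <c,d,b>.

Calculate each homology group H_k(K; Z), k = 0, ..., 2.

Fix the vertex order a < b < c < d < e and write every simplex with vertices in increasing order. Then dim K = 2 and the simplices of K are:

  0-simplices (5): a, b, c, d, e
  1-simplices (10): ab, ac, ad, ae, bc, bd, be, cd, ce, de
  2-simplices (5): abe, acd, ace, bcd, bde

giving chain groups C_0 ≅ Z^5, C_1 ≅ Z^10, C_2 ≅ Z^5.

The boundary map ∂_1: C_1 → C_0 maps an edge to its endpoints' difference, ∂[p,q] = q − p. For instance
  ∂de = e − d.
As a 5×10 matrix over Z this has rank 4, with invariant factors (1,1,1,1).

Boundary ∂_2: C_2 → C_1 maps a triangle to the signed sum of its edges. For instance
  ∂bcd = cd − bd + bc,
  ∂acd = cd − ad + ac.
The 10×5 boundary matrix has rank 5 and Smith normal form diag(1,1,1,1,1).

Computing H_k = (kernel of ∂_k) / (image of ∂_{k+1}):

  H_0: rank C_0 − rank ∂_1 = 5 − 4 = 1, and the invariant factors of ∂_1 are all 1, so H_0 ≅ Z.
  H_1: rank ker ∂_1 − rank ∂_2 = (10 − 4) − 5 = 1, and the invariant factors of ∂_2 are all 1, so H_1 ≅ Z.
  H_2: rank ker ∂_2 − rank ∂_3 = (5 − 5) − 0 = 0, and there is no ∂_3, so H_2 ≅ 0.

H_0 = Z,  H_1 = Z,  H_2 = 0.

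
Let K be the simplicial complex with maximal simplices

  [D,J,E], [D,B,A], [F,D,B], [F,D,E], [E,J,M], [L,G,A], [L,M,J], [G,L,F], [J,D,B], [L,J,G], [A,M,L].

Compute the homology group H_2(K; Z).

H_2 = 0.

We work with the vertex ordering A < B < D < E < F < G < J < L < M. The simplices of K, each written with vertices in increasing order, are:

  0-simplices (9): A, B, D, E, F, G, J, L, M
  1-simplices (21): AB, AD, AG, AL, AM, BD, BF, BJ, DE, DF, DJ, EF, EJ, EM, FG, FL, GJ, GL, JL, JM, LM
  2-simplices (11): ABD, AGL, ALM, BDF, BDJ, DEF, DEJ, EJM, FGL, GJL, JLM

Hence C_0 ≅ Z^9, C_1 ≅ Z^21, C_2 ≅ Z^11.

The boundary map ∂_1: C_1 → C_0 sends each edge [p,q] (with p < q) to q − p.
The 9×21 boundary matrix has rank 8 and Smith normal form diag(1,1,1,1,1,1,1,1).

∂_2: C_2 → C_1 maps a triangle to the signed sum of its edges. For instance
  ∂JLM = LM − JM + JL,
  ∂DEJ = EJ − DJ + DE.
The resulting 21×11 matrix has rank 11, and its Smith normal form has invariant factors (1,1,1,1,1,1,1,1,1,1,1).

Now H_k = ker ∂_k / im ∂_{k+1}, so:

  H_2: rank ker ∂_2 − rank ∂_3 = (11 − 11) − 0 = 0, and there is no ∂_3, so H_2 = 0.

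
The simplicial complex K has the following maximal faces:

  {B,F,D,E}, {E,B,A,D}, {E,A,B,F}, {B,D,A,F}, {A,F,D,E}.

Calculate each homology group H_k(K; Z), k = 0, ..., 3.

Fix the vertex order A < B < D < E < F and write every simplex with vertices in increasing order. Then dim K = 3 and the simplices of K are:

  0-simplices (5): A, B, D, E, F
  1-simplices (10): AB, AD, AE, AF, BD, BE, BF, DE, DF, EF
  2-simplices (10): ABD, ABE, ABF, ADE, ADF, AEF, BDE, BDF, BEF, DEF
  3-simplices (5): ABDE, ABDF, ABEF, ADEF, BDEF

giving chain groups C_0 ≅ Z^5, C_1 ≅ Z^10, C_2 ≅ Z^10, C_3 ≅ Z^5.

∂_1: C_1 → C_0 maps an edge to its endpoints' difference, ∂[p,q] = q − p. For instance
  ∂AB = B − A.
The 5×10 boundary matrix has rank 4 and Smith normal form diag(1,1,1,1).

The boundary map ∂_2: C_2 → C_1 acts by ∂[p,q,r] = [q,r] − [p,r] + [p,q]. For instance
  ∂ADF = DF − AF + AD,
  ∂ABE = BE − AE + AB.
This gives a 10×10 integer matrix of rank 6; reducing to Smith normal form yields diagonal entries (1,1,1,1,1,1).

The boundary map ∂_3: C_3 → C_2 sends each 3-simplex σ to the alternating sum Σ_i (−1)^i (σ with its i-th vertex removed). For instance
  ∂ABDF = BDF − ADF + ABF − ABD,
  ∂ABDE = BDE − ADE + ABE − ABD.
This gives a 10×5 integer matrix of rank 4; reducing to Smith normal form yields diagonal entries (1,1,1,1).

Now H_k = ker ∂_k / im ∂_{k+1}, so:

  H_0: rank C_0 − rank ∂_1 = 5 − 4 = 1, and the invariant factors of ∂_1 are all 1, so H_0 = Z.
  H_1: rank ker ∂_1 − rank ∂_2 = (10 − 4) − 6 = 0, and the invariant factors of ∂_2 are all 1, so H_1 = 0.
  H_2: rank ker ∂_2 − rank ∂_3 = (10 − 6) − 4 = 0, and the invariant factors of ∂_3 are all 1, so H_2 = 0.
  H_3: rank ker ∂_3 − rank ∂_4 = (5 − 4) − 0 = 1, and there is no ∂_4, so H_3 = Z.

As a check, the Euler characteristic is 5 − 10 + 10 − 5 = 0, which agrees with 1 − 0 + 0 − 1 = 0.

H_0 ≅ Z,  H_1 = 0,  H_2 = 0,  H_3 ≅ Z.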